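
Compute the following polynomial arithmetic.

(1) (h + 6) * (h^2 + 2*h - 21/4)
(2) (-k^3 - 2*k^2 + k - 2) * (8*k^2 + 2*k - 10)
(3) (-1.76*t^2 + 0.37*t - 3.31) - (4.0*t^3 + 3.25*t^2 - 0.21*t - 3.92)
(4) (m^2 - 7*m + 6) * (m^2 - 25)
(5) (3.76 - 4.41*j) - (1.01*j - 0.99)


(1) = h^3 + 8*h^2 + 27*h/4 - 63/2
(2) = -8*k^5 - 18*k^4 + 14*k^3 + 6*k^2 - 14*k + 20
(3) = -4.0*t^3 - 5.01*t^2 + 0.58*t + 0.61
(4) = m^4 - 7*m^3 - 19*m^2 + 175*m - 150
(5) = 4.75 - 5.42*j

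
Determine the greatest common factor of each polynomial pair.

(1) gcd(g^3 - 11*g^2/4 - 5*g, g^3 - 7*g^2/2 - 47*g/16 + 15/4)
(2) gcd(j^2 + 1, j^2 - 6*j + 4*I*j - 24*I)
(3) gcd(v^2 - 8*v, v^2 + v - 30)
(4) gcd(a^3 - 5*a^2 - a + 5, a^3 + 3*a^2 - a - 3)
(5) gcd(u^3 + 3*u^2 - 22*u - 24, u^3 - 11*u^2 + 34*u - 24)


(1) = gcd(g*(g - 4)*(g + 5/4), (g - 4)*(g - 3/4)*(g + 5/4)) = g^2 - 11*g/4 - 5
(2) = 1
(3) = gcd(v*(v - 8), (v - 5)*(v + 6)) = 1
(4) = gcd((a - 5)*(a - 1)*(a + 1), (a - 1)*(a + 1)*(a + 3)) = a^2 - 1
(5) = gcd((u - 4)*(u + 1)*(u + 6), (u - 6)*(u - 4)*(u - 1)) = u - 4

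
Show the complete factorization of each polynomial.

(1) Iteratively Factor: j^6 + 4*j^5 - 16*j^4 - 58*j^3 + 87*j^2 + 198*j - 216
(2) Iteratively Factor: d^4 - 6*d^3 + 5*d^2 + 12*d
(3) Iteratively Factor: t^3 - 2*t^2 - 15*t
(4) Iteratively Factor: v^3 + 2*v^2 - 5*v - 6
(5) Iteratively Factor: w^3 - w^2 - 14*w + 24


(1) = (j + 4)*(j^5 - 16*j^3 + 6*j^2 + 63*j - 54) = (j + 3)*(j + 4)*(j^4 - 3*j^3 - 7*j^2 + 27*j - 18) = (j + 3)^2*(j + 4)*(j^3 - 6*j^2 + 11*j - 6) = (j - 2)*(j + 3)^2*(j + 4)*(j^2 - 4*j + 3) = (j - 3)*(j - 2)*(j + 3)^2*(j + 4)*(j - 1)
(2) = (d)*(d^3 - 6*d^2 + 5*d + 12) = d*(d - 4)*(d^2 - 2*d - 3) = d*(d - 4)*(d + 1)*(d - 3)
(3) = (t)*(t^2 - 2*t - 15) = t*(t - 5)*(t + 3)
(4) = (v + 1)*(v^2 + v - 6) = (v + 1)*(v + 3)*(v - 2)
(5) = (w + 4)*(w^2 - 5*w + 6) = (w - 2)*(w + 4)*(w - 3)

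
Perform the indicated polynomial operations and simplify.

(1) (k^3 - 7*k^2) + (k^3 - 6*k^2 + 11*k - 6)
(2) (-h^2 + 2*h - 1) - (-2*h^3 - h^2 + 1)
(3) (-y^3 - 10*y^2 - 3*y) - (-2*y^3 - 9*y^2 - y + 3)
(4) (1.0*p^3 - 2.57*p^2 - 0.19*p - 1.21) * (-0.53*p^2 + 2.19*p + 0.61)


(1) = 2*k^3 - 13*k^2 + 11*k - 6
(2) = 2*h^3 + 2*h - 2
(3) = y^3 - y^2 - 2*y - 3
(4) = -0.53*p^5 + 3.5521*p^4 - 4.9176*p^3 - 1.3425*p^2 - 2.7658*p - 0.7381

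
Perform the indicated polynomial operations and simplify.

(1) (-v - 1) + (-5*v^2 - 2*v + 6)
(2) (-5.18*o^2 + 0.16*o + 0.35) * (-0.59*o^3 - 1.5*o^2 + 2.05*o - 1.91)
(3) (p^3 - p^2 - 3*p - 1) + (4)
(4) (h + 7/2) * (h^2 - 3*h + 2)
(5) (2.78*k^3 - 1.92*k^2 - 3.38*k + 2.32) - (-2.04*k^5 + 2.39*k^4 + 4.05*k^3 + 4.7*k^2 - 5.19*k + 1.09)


(1) = -5*v^2 - 3*v + 5
(2) = 3.0562*o^5 + 7.6756*o^4 - 11.0655*o^3 + 9.6968*o^2 + 0.4119*o - 0.6685
(3) = p^3 - p^2 - 3*p + 3
(4) = h^3 + h^2/2 - 17*h/2 + 7
(5) = 2.04*k^5 - 2.39*k^4 - 1.27*k^3 - 6.62*k^2 + 1.81*k + 1.23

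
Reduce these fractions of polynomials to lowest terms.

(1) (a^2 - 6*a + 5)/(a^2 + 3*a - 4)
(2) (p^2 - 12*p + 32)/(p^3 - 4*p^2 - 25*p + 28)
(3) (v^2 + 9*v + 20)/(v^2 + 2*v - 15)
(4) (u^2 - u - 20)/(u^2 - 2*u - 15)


(1) = (a - 5)/(a + 4)
(2) = (p^2 - 12*p + 32)/(p^3 - 4*p^2 - 25*p + 28)
(3) = (v + 4)/(v - 3)
(4) = (u + 4)/(u + 3)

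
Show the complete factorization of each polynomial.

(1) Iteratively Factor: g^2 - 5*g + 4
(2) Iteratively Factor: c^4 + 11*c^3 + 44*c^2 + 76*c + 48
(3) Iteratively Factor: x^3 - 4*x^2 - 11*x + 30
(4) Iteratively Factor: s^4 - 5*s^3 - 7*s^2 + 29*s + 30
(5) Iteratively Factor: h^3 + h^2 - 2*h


(1) = (g - 1)*(g - 4)
(2) = (c + 2)*(c^3 + 9*c^2 + 26*c + 24) = (c + 2)^2*(c^2 + 7*c + 12) = (c + 2)^2*(c + 3)*(c + 4)
(3) = (x + 3)*(x^2 - 7*x + 10) = (x - 5)*(x + 3)*(x - 2)
(4) = (s + 1)*(s^3 - 6*s^2 - s + 30) = (s + 1)*(s + 2)*(s^2 - 8*s + 15) = (s - 5)*(s + 1)*(s + 2)*(s - 3)
(5) = (h + 2)*(h^2 - h) = h*(h + 2)*(h - 1)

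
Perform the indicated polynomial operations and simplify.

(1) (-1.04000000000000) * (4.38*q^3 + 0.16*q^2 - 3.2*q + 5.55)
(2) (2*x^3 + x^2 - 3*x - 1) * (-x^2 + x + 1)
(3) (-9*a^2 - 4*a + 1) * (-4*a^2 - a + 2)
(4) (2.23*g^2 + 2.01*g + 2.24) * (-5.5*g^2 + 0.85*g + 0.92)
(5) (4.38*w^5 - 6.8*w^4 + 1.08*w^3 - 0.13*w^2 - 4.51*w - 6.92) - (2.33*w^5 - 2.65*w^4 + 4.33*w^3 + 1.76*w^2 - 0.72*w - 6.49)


(1) = -4.5552*q^3 - 0.1664*q^2 + 3.328*q - 5.772
(2) = -2*x^5 + x^4 + 6*x^3 - x^2 - 4*x - 1
(3) = 36*a^4 + 25*a^3 - 18*a^2 - 9*a + 2
(4) = -12.265*g^4 - 9.1595*g^3 - 8.5599*g^2 + 3.7532*g + 2.0608
(5) = 2.05*w^5 - 4.15*w^4 - 3.25*w^3 - 1.89*w^2 - 3.79*w - 0.43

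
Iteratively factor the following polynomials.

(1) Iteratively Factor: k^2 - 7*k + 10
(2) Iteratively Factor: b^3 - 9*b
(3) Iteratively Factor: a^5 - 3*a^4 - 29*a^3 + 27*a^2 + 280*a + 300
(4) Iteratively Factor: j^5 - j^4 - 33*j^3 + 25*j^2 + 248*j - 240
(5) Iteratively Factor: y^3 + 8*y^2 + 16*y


(1) = (k - 5)*(k - 2)
(2) = (b - 3)*(b^2 + 3*b) = b*(b - 3)*(b + 3)
(3) = (a - 5)*(a^4 + 2*a^3 - 19*a^2 - 68*a - 60) = (a - 5)*(a + 2)*(a^3 - 19*a - 30) = (a - 5)*(a + 2)^2*(a^2 - 2*a - 15) = (a - 5)^2*(a + 2)^2*(a + 3)
(4) = (j - 5)*(j^4 + 4*j^3 - 13*j^2 - 40*j + 48) = (j - 5)*(j + 4)*(j^3 - 13*j + 12) = (j - 5)*(j - 1)*(j + 4)*(j^2 + j - 12) = (j - 5)*(j - 3)*(j - 1)*(j + 4)*(j + 4)
(5) = (y)*(y^2 + 8*y + 16) = y*(y + 4)*(y + 4)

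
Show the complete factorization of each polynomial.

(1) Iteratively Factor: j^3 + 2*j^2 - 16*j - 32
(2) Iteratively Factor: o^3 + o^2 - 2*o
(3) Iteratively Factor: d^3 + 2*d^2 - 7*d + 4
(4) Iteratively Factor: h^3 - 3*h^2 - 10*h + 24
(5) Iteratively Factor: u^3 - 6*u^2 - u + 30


(1) = (j + 2)*(j^2 - 16) = (j - 4)*(j + 2)*(j + 4)
(2) = (o)*(o^2 + o - 2) = o*(o + 2)*(o - 1)
(3) = (d - 1)*(d^2 + 3*d - 4) = (d - 1)^2*(d + 4)
(4) = (h + 3)*(h^2 - 6*h + 8) = (h - 2)*(h + 3)*(h - 4)
(5) = (u - 5)*(u^2 - u - 6) = (u - 5)*(u + 2)*(u - 3)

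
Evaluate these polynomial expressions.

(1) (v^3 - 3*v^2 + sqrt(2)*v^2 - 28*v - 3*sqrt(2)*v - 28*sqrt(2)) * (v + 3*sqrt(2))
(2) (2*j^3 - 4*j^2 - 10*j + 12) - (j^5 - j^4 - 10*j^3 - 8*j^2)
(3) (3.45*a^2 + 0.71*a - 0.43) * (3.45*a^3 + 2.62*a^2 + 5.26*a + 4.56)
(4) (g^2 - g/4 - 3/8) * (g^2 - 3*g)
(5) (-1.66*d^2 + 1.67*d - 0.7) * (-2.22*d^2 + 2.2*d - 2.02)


(1) = v^4 - 3*v^3 + 4*sqrt(2)*v^3 - 22*v^2 - 12*sqrt(2)*v^2 - 112*sqrt(2)*v - 18*v - 168
(2) = -j^5 + j^4 + 12*j^3 + 4*j^2 - 10*j + 12
(3) = 11.9025*a^5 + 11.4885*a^4 + 18.5237*a^3 + 18.34*a^2 + 0.9758*a - 1.9608
(4) = g^4 - 13*g^3/4 + 3*g^2/8 + 9*g/8
(5) = 3.6852*d^4 - 7.3594*d^3 + 8.5812*d^2 - 4.9134*d + 1.414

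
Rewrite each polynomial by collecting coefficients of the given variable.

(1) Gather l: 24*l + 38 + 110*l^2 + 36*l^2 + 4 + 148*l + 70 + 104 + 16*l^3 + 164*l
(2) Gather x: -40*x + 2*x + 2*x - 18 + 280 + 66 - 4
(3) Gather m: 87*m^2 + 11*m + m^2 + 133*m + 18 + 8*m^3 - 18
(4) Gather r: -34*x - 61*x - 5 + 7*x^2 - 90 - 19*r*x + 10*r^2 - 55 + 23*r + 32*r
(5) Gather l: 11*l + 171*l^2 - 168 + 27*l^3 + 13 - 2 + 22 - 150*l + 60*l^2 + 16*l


(1) = 16*l^3 + 146*l^2 + 336*l + 216
(2) = 324 - 36*x
(3) = 8*m^3 + 88*m^2 + 144*m
(4) = 10*r^2 + r*(55 - 19*x) + 7*x^2 - 95*x - 150
(5) = 27*l^3 + 231*l^2 - 123*l - 135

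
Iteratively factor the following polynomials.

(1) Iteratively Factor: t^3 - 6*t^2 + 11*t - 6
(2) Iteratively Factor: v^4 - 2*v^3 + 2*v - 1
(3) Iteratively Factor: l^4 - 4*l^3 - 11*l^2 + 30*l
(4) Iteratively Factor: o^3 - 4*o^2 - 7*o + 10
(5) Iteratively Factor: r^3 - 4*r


(1) = (t - 2)*(t^2 - 4*t + 3) = (t - 2)*(t - 1)*(t - 3)
(2) = (v - 1)*(v^3 - v^2 - v + 1) = (v - 1)^2*(v^2 - 1) = (v - 1)^3*(v + 1)
(3) = (l + 3)*(l^3 - 7*l^2 + 10*l) = (l - 5)*(l + 3)*(l^2 - 2*l) = l*(l - 5)*(l + 3)*(l - 2)
(4) = (o - 5)*(o^2 + o - 2) = (o - 5)*(o - 1)*(o + 2)
(5) = (r)*(r^2 - 4) = r*(r - 2)*(r + 2)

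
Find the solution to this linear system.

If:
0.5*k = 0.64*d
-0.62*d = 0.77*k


Then:
d = 0.00
k = 0.00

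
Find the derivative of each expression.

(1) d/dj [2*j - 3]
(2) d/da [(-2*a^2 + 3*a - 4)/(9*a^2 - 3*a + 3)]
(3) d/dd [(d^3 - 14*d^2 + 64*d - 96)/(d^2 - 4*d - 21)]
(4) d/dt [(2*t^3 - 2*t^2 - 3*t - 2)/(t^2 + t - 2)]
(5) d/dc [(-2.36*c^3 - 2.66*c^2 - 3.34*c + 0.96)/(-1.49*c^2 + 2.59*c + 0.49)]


(1) = 2
(2) = (-7*a^2 + 20*a - 1)/(3*(9*a^4 - 6*a^3 + 7*a^2 - 2*a + 1))
(3) = (d^4 - 8*d^3 - 71*d^2 + 780*d - 1728)/(d^4 - 8*d^3 - 26*d^2 + 168*d + 441)
(4) = (2*t^4 + 4*t^3 - 11*t^2 + 12*t + 8)/(t^4 + 2*t^3 - 3*t^2 - 4*t + 4)
(5) = (3.5164*c^4 - 12.2248*c^3 - 15.3352*c^2 + 0.254*c - 4.123)/(2.2201*c^4 - 7.7182*c^3 + 5.2479*c^2 + 2.5382*c + 0.2401)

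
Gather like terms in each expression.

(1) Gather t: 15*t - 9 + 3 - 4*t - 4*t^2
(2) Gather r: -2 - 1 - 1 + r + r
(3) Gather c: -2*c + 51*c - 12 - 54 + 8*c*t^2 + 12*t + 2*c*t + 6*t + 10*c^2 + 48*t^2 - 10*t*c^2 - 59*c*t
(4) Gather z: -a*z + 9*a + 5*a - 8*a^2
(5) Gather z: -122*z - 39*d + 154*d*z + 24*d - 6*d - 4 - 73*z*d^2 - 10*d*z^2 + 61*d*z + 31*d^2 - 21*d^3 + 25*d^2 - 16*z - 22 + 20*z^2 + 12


(1) = -4*t^2 + 11*t - 6
(2) = 2*r - 4
(3) = c^2*(10 - 10*t) + c*(8*t^2 - 57*t + 49) + 48*t^2 + 18*t - 66
(4) = -8*a^2 - a*z + 14*a
(5) = -21*d^3 + 56*d^2 - 21*d + z^2*(20 - 10*d) + z*(-73*d^2 + 215*d - 138) - 14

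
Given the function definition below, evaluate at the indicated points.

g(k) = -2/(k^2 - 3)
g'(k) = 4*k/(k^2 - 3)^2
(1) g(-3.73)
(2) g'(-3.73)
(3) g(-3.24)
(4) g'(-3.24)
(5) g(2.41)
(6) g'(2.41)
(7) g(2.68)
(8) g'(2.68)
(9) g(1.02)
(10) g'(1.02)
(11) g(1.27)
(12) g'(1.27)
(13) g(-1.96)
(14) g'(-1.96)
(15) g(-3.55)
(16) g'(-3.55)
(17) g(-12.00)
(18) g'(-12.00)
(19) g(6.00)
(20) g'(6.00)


(1) = -0.18
(2) = -0.13
(3) = -0.27
(4) = -0.23
(5) = -0.71
(6) = 1.22
(7) = -0.48
(8) = 0.61
(9) = 1.02
(10) = 1.06
(11) = 1.44
(12) = 2.64
(13) = -2.38
(14) = -11.07
(15) = -0.21
(16) = -0.15
(17) = -0.01
(18) = -0.00
(19) = -0.06
(20) = 0.02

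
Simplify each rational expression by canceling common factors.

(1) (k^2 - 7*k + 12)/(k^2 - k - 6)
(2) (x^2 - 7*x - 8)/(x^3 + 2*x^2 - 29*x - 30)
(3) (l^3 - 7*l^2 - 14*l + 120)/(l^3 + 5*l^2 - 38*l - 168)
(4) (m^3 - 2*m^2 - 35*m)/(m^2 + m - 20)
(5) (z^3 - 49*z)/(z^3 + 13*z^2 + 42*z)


(1) = (k - 4)/(k + 2)
(2) = (x - 8)/(x^2 + x - 30)
(3) = (l - 5)/(l + 7)
(4) = (m^2 - 7*m)/(m - 4)
(5) = (z - 7)/(z + 6)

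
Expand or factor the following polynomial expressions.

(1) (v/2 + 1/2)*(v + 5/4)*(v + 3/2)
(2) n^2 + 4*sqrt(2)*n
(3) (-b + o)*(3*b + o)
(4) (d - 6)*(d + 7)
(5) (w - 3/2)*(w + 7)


(1) = v^3/2 + 15*v^2/8 + 37*v/16 + 15/16
(2) = n*(n + 4*sqrt(2))
(3) = -3*b^2 + 2*b*o + o^2
(4) = d^2 + d - 42
(5) = w^2 + 11*w/2 - 21/2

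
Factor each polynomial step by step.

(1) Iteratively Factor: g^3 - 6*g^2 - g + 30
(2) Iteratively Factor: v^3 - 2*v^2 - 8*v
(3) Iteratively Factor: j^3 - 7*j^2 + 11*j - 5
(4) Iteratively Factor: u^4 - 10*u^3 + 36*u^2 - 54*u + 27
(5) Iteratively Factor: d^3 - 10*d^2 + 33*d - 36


(1) = (g - 5)*(g^2 - g - 6) = (g - 5)*(g + 2)*(g - 3)
(2) = (v + 2)*(v^2 - 4*v) = (v - 4)*(v + 2)*(v)
(3) = (j - 5)*(j^2 - 2*j + 1) = (j - 5)*(j - 1)*(j - 1)
(4) = (u - 3)*(u^3 - 7*u^2 + 15*u - 9) = (u - 3)^2*(u^2 - 4*u + 3) = (u - 3)^2*(u - 1)*(u - 3)
(5) = (d - 3)*(d^2 - 7*d + 12) = (d - 3)^2*(d - 4)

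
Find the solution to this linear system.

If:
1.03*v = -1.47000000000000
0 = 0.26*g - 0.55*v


Then:
g = -3.02
v = -1.43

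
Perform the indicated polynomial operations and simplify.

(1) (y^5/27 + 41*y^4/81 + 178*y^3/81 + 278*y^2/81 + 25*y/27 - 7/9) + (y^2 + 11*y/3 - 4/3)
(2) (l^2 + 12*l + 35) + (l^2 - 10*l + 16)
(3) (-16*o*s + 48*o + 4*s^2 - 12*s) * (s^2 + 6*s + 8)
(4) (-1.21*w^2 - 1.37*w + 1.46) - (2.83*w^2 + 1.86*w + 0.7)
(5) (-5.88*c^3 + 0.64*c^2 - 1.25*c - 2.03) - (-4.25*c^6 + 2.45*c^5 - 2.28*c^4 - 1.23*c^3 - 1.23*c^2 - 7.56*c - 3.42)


(1) = y^5/27 + 41*y^4/81 + 178*y^3/81 + 359*y^2/81 + 124*y/27 - 19/9
(2) = 2*l^2 + 2*l + 51
(3) = -16*o*s^3 - 48*o*s^2 + 160*o*s + 384*o + 4*s^4 + 12*s^3 - 40*s^2 - 96*s
(4) = -4.04*w^2 - 3.23*w + 0.76
(5) = 4.25*c^6 - 2.45*c^5 + 2.28*c^4 - 4.65*c^3 + 1.87*c^2 + 6.31*c + 1.39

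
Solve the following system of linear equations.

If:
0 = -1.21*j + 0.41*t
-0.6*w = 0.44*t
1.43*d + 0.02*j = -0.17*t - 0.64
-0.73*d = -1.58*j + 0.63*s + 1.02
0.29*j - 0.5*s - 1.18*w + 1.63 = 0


Then:
d = 0.13
j = -1.58
s = -5.74
t = -4.67
w = 3.42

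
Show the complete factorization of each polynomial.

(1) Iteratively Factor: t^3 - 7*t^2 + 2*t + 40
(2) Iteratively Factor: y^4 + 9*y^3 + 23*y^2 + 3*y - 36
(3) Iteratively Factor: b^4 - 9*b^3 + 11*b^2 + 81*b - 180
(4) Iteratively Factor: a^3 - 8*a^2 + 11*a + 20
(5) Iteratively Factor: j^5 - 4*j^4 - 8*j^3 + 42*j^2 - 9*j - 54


(1) = (t - 4)*(t^2 - 3*t - 10) = (t - 5)*(t - 4)*(t + 2)
(2) = (y - 1)*(y^3 + 10*y^2 + 33*y + 36) = (y - 1)*(y + 3)*(y^2 + 7*y + 12) = (y - 1)*(y + 3)*(y + 4)*(y + 3)
(3) = (b - 3)*(b^3 - 6*b^2 - 7*b + 60) = (b - 4)*(b - 3)*(b^2 - 2*b - 15) = (b - 4)*(b - 3)*(b + 3)*(b - 5)
(4) = (a - 5)*(a^2 - 3*a - 4) = (a - 5)*(a - 4)*(a + 1)
(5) = (j - 2)*(j^4 - 2*j^3 - 12*j^2 + 18*j + 27) = (j - 3)*(j - 2)*(j^3 + j^2 - 9*j - 9) = (j - 3)*(j - 2)*(j + 3)*(j^2 - 2*j - 3) = (j - 3)^2*(j - 2)*(j + 3)*(j + 1)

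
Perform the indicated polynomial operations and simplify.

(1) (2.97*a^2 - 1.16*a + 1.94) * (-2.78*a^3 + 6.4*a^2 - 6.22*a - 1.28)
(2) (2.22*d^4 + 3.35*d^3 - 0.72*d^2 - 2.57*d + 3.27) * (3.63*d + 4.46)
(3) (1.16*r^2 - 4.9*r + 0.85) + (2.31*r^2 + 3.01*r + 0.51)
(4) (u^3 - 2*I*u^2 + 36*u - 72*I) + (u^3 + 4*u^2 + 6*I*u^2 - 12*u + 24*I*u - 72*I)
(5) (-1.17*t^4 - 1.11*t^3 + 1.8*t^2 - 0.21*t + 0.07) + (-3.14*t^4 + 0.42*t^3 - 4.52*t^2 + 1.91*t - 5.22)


(1) = -8.2566*a^5 + 22.2328*a^4 - 31.2906*a^3 + 15.8296*a^2 - 10.582*a - 2.4832
(2) = 8.0586*d^5 + 22.0617*d^4 + 12.3274*d^3 - 12.5403*d^2 + 0.4079*d + 14.5842
(3) = 3.47*r^2 - 1.89*r + 1.36
(4) = 2*u^3 + 4*u^2 + 4*I*u^2 + 24*u + 24*I*u - 144*I
(5) = -4.31*t^4 - 0.69*t^3 - 2.72*t^2 + 1.7*t - 5.15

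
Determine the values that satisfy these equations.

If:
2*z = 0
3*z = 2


Then:
No Solution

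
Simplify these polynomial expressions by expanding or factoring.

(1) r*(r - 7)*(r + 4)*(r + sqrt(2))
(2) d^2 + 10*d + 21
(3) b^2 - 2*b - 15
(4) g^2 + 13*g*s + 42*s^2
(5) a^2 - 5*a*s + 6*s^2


(1) = r^4 - 3*r^3 + sqrt(2)*r^3 - 28*r^2 - 3*sqrt(2)*r^2 - 28*sqrt(2)*r
(2) = (d + 3)*(d + 7)
(3) = (b - 5)*(b + 3)
(4) = (g + 6*s)*(g + 7*s)
(5) = (a - 3*s)*(a - 2*s)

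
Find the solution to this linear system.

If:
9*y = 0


Then:
y = 0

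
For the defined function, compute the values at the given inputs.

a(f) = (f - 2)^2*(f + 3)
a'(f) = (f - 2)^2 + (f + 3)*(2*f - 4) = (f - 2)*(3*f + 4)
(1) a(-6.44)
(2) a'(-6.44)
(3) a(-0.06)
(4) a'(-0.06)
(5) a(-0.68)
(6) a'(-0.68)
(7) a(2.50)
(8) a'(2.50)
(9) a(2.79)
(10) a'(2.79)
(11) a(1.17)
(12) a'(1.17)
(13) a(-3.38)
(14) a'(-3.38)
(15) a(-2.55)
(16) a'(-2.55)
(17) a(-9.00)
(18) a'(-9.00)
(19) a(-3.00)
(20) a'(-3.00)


(1) = -245.04
(2) = 129.30
(3) = 12.48
(4) = -7.87
(5) = 16.66
(6) = -5.25
(7) = 1.38
(8) = 5.75
(9) = 3.61
(10) = 9.77
(11) = 2.87
(12) = -6.23
(13) = -11.00
(14) = 33.03
(15) = 9.32
(16) = 16.61
(17) = -726.00
(18) = 253.00
(19) = 0.00
(20) = 25.00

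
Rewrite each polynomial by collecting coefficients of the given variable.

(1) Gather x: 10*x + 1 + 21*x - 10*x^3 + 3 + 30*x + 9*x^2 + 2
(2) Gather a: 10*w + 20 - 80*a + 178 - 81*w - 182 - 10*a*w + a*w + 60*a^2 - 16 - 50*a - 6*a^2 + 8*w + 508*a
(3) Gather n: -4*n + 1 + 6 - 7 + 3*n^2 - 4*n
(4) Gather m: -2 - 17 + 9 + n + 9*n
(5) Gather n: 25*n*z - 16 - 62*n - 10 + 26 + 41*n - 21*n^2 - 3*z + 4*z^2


(1) = -10*x^3 + 9*x^2 + 61*x + 6
(2) = 54*a^2 + a*(378 - 9*w) - 63*w
(3) = 3*n^2 - 8*n
(4) = 10*n - 10
(5) = -21*n^2 + n*(25*z - 21) + 4*z^2 - 3*z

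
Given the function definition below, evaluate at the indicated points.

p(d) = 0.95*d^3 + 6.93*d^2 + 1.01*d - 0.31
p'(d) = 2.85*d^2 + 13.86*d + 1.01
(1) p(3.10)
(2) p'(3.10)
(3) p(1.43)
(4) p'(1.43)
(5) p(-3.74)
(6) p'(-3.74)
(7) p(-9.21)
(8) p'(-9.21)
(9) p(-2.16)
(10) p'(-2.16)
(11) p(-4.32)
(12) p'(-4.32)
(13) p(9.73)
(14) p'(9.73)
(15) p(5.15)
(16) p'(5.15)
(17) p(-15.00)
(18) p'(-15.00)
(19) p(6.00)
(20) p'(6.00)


(1) = 97.72
(2) = 71.36
(3) = 18.08
(4) = 26.66
(5) = 43.15
(6) = -10.96
(7) = -163.95
(8) = 115.11
(9) = 20.27
(10) = -15.63
(11) = 48.07
(12) = -5.68
(13) = 1540.71
(14) = 405.69
(15) = 318.45
(16) = 147.98
(17) = -1662.46
(18) = 434.36
(19) = 460.43
(20) = 186.77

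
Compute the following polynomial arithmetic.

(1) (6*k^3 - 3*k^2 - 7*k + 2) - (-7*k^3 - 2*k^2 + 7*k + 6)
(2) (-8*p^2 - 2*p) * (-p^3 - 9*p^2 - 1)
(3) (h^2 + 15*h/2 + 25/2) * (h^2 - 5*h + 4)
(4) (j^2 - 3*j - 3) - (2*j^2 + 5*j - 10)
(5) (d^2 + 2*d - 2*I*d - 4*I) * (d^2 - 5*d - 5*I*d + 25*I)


(1) = 13*k^3 - k^2 - 14*k - 4
(2) = 8*p^5 + 74*p^4 + 18*p^3 + 8*p^2 + 2*p
(3) = h^4 + 5*h^3/2 - 21*h^2 - 65*h/2 + 50
(4) = -j^2 - 8*j + 7
(5) = d^4 - 3*d^3 - 7*I*d^3 - 20*d^2 + 21*I*d^2 + 30*d + 70*I*d + 100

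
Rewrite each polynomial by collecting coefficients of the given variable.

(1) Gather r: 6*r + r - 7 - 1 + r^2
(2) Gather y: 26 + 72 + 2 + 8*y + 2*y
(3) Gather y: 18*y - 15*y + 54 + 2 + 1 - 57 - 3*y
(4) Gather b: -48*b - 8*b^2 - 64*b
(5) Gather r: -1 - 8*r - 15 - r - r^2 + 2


(1) = r^2 + 7*r - 8
(2) = 10*y + 100
(3) = 0
(4) = -8*b^2 - 112*b
(5) = -r^2 - 9*r - 14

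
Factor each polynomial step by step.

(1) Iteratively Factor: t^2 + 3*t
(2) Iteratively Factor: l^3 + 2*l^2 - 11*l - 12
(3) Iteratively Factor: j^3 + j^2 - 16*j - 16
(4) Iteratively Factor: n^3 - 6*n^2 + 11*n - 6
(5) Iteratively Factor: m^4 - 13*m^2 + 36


(1) = (t)*(t + 3)
(2) = (l + 1)*(l^2 + l - 12) = (l + 1)*(l + 4)*(l - 3)
(3) = (j + 1)*(j^2 - 16) = (j + 1)*(j + 4)*(j - 4)
(4) = (n - 2)*(n^2 - 4*n + 3) = (n - 2)*(n - 1)*(n - 3)
(5) = (m + 2)*(m^3 - 2*m^2 - 9*m + 18) = (m - 3)*(m + 2)*(m^2 + m - 6) = (m - 3)*(m - 2)*(m + 2)*(m + 3)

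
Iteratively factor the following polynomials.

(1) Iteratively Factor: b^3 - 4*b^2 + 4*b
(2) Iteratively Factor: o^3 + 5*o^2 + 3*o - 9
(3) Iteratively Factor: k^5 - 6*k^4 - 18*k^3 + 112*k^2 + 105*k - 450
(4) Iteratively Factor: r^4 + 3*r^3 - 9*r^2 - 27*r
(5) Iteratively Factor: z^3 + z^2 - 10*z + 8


(1) = (b - 2)*(b^2 - 2*b) = (b - 2)^2*(b)
(2) = (o - 1)*(o^2 + 6*o + 9) = (o - 1)*(o + 3)*(o + 3)
(3) = (k + 3)*(k^4 - 9*k^3 + 9*k^2 + 85*k - 150) = (k - 5)*(k + 3)*(k^3 - 4*k^2 - 11*k + 30) = (k - 5)^2*(k + 3)*(k^2 + k - 6) = (k - 5)^2*(k - 2)*(k + 3)*(k + 3)
(4) = (r + 3)*(r^3 - 9*r) = (r - 3)*(r + 3)*(r^2 + 3*r) = (r - 3)*(r + 3)^2*(r)
(5) = (z - 1)*(z^2 + 2*z - 8) = (z - 2)*(z - 1)*(z + 4)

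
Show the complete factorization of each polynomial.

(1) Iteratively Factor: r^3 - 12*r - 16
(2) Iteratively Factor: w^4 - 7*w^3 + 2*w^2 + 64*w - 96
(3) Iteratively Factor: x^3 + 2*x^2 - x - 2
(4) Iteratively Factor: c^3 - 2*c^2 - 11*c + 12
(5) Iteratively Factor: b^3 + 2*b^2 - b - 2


(1) = (r - 4)*(r^2 + 4*r + 4) = (r - 4)*(r + 2)*(r + 2)
(2) = (w - 4)*(w^3 - 3*w^2 - 10*w + 24) = (w - 4)*(w + 3)*(w^2 - 6*w + 8) = (w - 4)*(w - 2)*(w + 3)*(w - 4)
(3) = (x - 1)*(x^2 + 3*x + 2) = (x - 1)*(x + 1)*(x + 2)
(4) = (c + 3)*(c^2 - 5*c + 4) = (c - 1)*(c + 3)*(c - 4)
(5) = (b + 1)*(b^2 + b - 2) = (b + 1)*(b + 2)*(b - 1)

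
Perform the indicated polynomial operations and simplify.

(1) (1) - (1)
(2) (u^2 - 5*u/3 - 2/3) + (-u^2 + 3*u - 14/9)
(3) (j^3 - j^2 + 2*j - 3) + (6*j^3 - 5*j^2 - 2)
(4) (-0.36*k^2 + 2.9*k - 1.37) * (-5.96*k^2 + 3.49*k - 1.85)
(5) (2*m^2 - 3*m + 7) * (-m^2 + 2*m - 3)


(1) = 0
(2) = 4*u/3 - 20/9
(3) = 7*j^3 - 6*j^2 + 2*j - 5
(4) = 2.1456*k^4 - 18.5404*k^3 + 18.9522*k^2 - 10.1463*k + 2.5345
(5) = -2*m^4 + 7*m^3 - 19*m^2 + 23*m - 21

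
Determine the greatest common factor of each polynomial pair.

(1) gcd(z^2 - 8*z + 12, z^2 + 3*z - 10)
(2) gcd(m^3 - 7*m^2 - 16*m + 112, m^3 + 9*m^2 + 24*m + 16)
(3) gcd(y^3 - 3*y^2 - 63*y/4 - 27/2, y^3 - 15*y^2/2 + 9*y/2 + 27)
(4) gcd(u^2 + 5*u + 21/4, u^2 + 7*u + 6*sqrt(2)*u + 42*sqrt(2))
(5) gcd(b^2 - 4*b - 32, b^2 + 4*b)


(1) = gcd((z - 6)*(z - 2), (z - 2)*(z + 5)) = z - 2
(2) = m + 4
(3) = gcd((y - 6)*(y + 3/2)^2, (y - 6)*(y - 3)*(y + 3/2)) = y^2 - 9*y/2 - 9
(4) = gcd((u + 3/2)*(u + 7/2), (u + 7)*(u + 6*sqrt(2))) = 1
(5) = gcd((b - 8)*(b + 4), b*(b + 4)) = b + 4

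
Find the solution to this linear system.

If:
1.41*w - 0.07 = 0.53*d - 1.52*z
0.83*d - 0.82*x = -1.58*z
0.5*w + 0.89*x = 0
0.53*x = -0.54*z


Then:
d = -0.04
w = 0.02
x = -0.01
z = 0.01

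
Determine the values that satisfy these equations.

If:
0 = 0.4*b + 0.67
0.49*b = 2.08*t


Then:
b = -1.68
t = -0.39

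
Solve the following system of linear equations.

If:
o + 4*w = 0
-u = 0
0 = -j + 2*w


Then:
j = 2*w
o = -4*w
u = 0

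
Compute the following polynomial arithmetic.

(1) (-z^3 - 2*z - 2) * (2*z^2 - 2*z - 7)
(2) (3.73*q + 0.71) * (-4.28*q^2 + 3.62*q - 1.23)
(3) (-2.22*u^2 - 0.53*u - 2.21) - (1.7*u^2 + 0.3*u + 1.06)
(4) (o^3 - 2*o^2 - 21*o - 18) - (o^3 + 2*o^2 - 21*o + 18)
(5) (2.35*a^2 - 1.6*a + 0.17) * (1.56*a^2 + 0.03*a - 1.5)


(1) = -2*z^5 + 2*z^4 + 3*z^3 + 18*z + 14
(2) = -15.9644*q^3 + 10.4638*q^2 - 2.0177*q - 0.8733
(3) = -3.92*u^2 - 0.83*u - 3.27
(4) = -4*o^2 - 36
(5) = 3.666*a^4 - 2.4255*a^3 - 3.3078*a^2 + 2.4051*a - 0.255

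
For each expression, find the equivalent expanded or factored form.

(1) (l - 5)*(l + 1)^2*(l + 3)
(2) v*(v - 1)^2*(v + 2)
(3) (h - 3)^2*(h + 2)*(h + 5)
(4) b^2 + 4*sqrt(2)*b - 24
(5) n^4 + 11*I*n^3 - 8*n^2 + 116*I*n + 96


(1) = l^4 - 18*l^2 - 32*l - 15
(2) = v^4 - 3*v^2 + 2*v
(3) = h^4 + h^3 - 23*h^2 + 3*h + 90
(4) = (b - 2*sqrt(2))*(b + 6*sqrt(2))
(5) = (n - 2*I)*(n - I)*(n + 6*I)*(n + 8*I)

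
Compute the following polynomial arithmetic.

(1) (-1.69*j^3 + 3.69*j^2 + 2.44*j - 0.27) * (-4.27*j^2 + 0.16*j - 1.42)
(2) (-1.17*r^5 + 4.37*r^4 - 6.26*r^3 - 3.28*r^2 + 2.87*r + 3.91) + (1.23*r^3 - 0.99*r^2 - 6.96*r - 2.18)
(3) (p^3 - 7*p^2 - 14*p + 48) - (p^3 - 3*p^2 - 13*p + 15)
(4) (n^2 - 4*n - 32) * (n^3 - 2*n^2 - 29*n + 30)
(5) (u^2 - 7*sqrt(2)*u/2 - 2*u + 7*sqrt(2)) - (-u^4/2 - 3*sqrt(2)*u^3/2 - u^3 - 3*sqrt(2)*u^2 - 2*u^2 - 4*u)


(1) = 7.2163*j^5 - 16.0267*j^4 - 7.4286*j^3 - 3.6965*j^2 - 3.508*j + 0.3834
(2) = -1.17*r^5 + 4.37*r^4 - 5.03*r^3 - 4.27*r^2 - 4.09*r + 1.73
(3) = -4*p^2 - p + 33
(4) = n^5 - 6*n^4 - 53*n^3 + 210*n^2 + 808*n - 960
(5) = u^4/2 + u^3 + 3*sqrt(2)*u^3/2 + 3*u^2 + 3*sqrt(2)*u^2 - 7*sqrt(2)*u/2 + 2*u + 7*sqrt(2)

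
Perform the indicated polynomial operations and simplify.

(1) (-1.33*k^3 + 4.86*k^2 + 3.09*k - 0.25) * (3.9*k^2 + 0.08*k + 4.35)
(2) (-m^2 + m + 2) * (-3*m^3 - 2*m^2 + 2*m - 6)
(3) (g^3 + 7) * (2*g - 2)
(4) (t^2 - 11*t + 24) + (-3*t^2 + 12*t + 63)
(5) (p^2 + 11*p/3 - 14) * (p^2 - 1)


(1) = -5.187*k^5 + 18.8476*k^4 + 6.6543*k^3 + 20.4132*k^2 + 13.4215*k - 1.0875
(2) = 3*m^5 - m^4 - 10*m^3 + 4*m^2 - 2*m - 12
(3) = 2*g^4 - 2*g^3 + 14*g - 14
(4) = -2*t^2 + t + 87
(5) = p^4 + 11*p^3/3 - 15*p^2 - 11*p/3 + 14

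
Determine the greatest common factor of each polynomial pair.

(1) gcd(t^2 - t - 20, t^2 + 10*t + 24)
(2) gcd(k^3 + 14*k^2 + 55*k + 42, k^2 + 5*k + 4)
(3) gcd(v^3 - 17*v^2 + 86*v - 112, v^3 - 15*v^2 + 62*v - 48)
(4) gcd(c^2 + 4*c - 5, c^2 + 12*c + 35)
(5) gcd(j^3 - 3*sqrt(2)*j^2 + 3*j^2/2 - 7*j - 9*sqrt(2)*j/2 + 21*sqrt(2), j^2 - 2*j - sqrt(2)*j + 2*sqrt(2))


(1) = t + 4
(2) = gcd((k + 1)*(k + 6)*(k + 7), (k + 1)*(k + 4)) = k + 1
(3) = v - 8
(4) = gcd((c - 1)*(c + 5), (c + 5)*(c + 7)) = c + 5
(5) = gcd((j - 2)*(j + 7/2)*(j - 3*sqrt(2)), (j - 2)*(j - sqrt(2))) = j - 2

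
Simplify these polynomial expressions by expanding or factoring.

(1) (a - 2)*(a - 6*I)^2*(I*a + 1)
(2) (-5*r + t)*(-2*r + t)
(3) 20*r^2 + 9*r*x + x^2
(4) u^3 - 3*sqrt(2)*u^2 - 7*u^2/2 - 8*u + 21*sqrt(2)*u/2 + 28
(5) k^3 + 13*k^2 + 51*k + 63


(1) = I*a^4 + 13*a^3 - 2*I*a^3 - 26*a^2 - 48*I*a^2 - 36*a + 96*I*a + 72
(2) = 10*r^2 - 7*r*t + t^2
(3) = (4*r + x)*(5*r + x)
(4) = (u - 7/2)*(u - 4*sqrt(2))*(u + sqrt(2))
(5) = (k + 3)^2*(k + 7)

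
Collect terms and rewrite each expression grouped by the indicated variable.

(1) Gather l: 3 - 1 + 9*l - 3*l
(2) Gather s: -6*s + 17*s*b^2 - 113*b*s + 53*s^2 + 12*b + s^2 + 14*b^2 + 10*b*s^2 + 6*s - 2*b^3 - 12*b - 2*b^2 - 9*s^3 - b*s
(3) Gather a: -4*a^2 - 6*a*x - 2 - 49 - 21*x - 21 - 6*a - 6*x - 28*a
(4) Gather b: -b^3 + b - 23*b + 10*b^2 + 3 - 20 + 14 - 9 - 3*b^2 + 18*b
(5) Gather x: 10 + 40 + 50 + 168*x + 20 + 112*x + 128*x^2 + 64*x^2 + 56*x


(1) = 6*l + 2
(2) = -2*b^3 + 12*b^2 - 9*s^3 + s^2*(10*b + 54) + s*(17*b^2 - 114*b)
(3) = -4*a^2 + a*(-6*x - 34) - 27*x - 72
(4) = -b^3 + 7*b^2 - 4*b - 12
(5) = 192*x^2 + 336*x + 120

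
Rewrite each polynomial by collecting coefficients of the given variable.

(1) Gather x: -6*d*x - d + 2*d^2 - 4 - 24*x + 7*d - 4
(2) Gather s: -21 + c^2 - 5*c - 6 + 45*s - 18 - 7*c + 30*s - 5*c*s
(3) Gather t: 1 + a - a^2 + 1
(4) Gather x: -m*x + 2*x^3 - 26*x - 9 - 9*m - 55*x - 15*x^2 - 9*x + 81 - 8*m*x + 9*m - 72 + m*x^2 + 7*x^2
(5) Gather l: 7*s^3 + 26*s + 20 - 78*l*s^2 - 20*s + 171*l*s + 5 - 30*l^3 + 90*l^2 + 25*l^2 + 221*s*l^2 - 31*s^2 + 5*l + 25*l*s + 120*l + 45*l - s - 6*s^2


(1) = 2*d^2 + 6*d + x*(-6*d - 24) - 8
(2) = c^2 - 12*c + s*(75 - 5*c) - 45
(3) = -a^2 + a + 2
(4) = 2*x^3 + x^2*(m - 8) + x*(-9*m - 90)
(5) = -30*l^3 + l^2*(221*s + 115) + l*(-78*s^2 + 196*s + 170) + 7*s^3 - 37*s^2 + 5*s + 25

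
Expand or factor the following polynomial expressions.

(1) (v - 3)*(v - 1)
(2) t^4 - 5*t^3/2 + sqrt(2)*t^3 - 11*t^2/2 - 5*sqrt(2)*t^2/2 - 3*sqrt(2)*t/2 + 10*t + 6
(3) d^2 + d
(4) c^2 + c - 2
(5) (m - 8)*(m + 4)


(1) = v^2 - 4*v + 3
(2) = (t - 3)*(t + 1/2)*(t - sqrt(2))*(t + 2*sqrt(2))
(3) = d*(d + 1)
(4) = (c - 1)*(c + 2)
(5) = m^2 - 4*m - 32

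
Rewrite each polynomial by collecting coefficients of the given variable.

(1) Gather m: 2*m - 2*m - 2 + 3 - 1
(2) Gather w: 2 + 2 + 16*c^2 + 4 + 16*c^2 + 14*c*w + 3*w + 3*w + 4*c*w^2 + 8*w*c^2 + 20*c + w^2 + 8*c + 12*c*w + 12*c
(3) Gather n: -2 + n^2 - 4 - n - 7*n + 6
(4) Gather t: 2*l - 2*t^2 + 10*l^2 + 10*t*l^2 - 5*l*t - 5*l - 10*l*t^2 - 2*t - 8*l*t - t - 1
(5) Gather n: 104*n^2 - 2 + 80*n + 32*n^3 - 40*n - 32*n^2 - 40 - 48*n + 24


(1) = 0
(2) = 32*c^2 + 40*c + w^2*(4*c + 1) + w*(8*c^2 + 26*c + 6) + 8
(3) = n^2 - 8*n
(4) = 10*l^2 - 3*l + t^2*(-10*l - 2) + t*(10*l^2 - 13*l - 3) - 1
(5) = 32*n^3 + 72*n^2 - 8*n - 18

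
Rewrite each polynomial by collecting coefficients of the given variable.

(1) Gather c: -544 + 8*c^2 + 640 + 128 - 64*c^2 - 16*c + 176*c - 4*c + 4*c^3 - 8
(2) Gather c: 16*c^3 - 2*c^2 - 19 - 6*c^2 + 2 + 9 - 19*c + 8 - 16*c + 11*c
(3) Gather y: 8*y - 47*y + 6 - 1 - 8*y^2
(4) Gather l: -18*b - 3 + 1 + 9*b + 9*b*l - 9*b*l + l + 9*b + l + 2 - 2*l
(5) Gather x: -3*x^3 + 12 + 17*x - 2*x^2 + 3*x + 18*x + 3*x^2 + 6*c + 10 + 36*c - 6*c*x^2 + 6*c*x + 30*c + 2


(1) = 4*c^3 - 56*c^2 + 156*c + 216
(2) = 16*c^3 - 8*c^2 - 24*c
(3) = -8*y^2 - 39*y + 5
(4) = 0
(5) = 72*c - 3*x^3 + x^2*(1 - 6*c) + x*(6*c + 38) + 24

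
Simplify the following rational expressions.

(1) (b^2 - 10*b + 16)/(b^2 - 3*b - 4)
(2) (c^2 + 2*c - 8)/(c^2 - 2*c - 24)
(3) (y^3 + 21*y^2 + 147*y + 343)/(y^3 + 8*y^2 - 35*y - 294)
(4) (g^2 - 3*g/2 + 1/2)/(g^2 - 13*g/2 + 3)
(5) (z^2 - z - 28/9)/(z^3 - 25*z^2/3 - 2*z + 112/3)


(1) = (b^2 - 10*b + 16)/(b^2 - 3*b - 4)
(2) = (c - 2)/(c - 6)
(3) = (y + 7)/(y - 6)
(4) = (g - 1)/(g - 6)
(5) = (3*z + 4)/(3*z^2 - 18*z - 48)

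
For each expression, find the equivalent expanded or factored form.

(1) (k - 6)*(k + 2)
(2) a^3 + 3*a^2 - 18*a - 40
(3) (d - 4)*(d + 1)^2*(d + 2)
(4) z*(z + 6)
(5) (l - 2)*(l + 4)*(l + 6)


(1) = k^2 - 4*k - 12
(2) = (a - 4)*(a + 2)*(a + 5)
(3) = d^4 - 11*d^2 - 18*d - 8
(4) = z^2 + 6*z
(5) = l^3 + 8*l^2 + 4*l - 48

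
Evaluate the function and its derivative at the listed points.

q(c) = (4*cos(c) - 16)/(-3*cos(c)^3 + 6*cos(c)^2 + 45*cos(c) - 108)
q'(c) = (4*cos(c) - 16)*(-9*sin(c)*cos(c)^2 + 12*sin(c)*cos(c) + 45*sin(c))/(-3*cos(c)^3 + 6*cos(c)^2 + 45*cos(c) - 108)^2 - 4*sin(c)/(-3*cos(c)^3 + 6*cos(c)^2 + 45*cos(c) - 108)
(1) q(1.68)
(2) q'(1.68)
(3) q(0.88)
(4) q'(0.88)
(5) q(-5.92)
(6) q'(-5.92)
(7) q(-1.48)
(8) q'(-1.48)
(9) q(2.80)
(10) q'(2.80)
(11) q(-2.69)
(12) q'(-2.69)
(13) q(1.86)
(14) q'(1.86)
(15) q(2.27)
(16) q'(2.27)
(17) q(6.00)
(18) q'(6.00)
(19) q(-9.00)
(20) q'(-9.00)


(1) = 0.15
(2) = -0.02
(3) = 0.17
(4) = -0.04
(5) = 0.19
(6) = -0.03
(7) = 0.15
(8) = 0.03
(9) = 0.14
(10) = 0.00
(11) = 0.14
(12) = -0.00
(13) = 0.14
(14) = -0.01
(15) = 0.14
(16) = -0.00
(17) = 0.20
(18) = 0.02
(19) = 0.14
(20) = -0.00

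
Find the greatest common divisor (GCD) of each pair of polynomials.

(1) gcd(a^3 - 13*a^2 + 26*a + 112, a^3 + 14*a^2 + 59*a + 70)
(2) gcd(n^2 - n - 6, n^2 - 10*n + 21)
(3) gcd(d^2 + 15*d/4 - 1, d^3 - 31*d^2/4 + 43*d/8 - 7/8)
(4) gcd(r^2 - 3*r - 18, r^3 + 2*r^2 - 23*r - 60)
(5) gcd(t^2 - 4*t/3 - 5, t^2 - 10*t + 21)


(1) = a + 2
(2) = gcd((n - 3)*(n + 2), (n - 7)*(n - 3)) = n - 3
(3) = d - 1/4
(4) = r + 3
(5) = gcd((t - 3)*(t + 5/3), (t - 7)*(t - 3)) = t - 3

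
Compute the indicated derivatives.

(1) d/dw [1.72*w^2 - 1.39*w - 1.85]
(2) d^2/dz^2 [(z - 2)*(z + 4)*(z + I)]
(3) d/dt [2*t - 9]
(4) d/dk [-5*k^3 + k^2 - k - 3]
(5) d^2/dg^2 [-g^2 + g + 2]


(1) = 3.44*w - 1.39
(2) = 6*z + 4 + 2*I
(3) = 2
(4) = -15*k^2 + 2*k - 1
(5) = -2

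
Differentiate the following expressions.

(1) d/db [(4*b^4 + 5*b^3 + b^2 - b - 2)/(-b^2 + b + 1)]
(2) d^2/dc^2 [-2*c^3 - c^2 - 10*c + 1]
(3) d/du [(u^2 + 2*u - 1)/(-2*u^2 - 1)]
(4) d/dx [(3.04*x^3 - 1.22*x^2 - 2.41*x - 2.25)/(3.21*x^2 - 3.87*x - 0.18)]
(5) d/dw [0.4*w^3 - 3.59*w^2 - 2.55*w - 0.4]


(1) = (-8*b^5 + 7*b^4 + 26*b^3 + 15*b^2 - 2*b + 1)/(b^4 - 2*b^3 - b^2 + 2*b + 1)
(2) = -12*c - 2
(3) = 2*(2*u^2 - 3*u - 1)/(4*u^4 + 4*u^2 + 1)
(4) = (9.7584*x^4 - 23.5296*x^3 + 10.8159*x^2 + 14.8842*x - 8.2737)/(10.3041*x^4 - 24.8454*x^3 + 13.8213*x^2 + 1.3932*x + 0.0324)
(5) = 1.2*w^2 - 7.18*w - 2.55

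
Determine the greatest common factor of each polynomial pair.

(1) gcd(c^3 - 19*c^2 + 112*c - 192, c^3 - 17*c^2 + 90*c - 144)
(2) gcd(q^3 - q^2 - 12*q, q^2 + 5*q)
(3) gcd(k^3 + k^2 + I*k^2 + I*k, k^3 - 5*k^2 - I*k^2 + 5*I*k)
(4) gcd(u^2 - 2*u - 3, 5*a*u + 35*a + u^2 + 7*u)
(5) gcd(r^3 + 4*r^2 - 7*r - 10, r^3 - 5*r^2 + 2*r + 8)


(1) = gcd((c - 8)^2*(c - 3), (c - 8)*(c - 6)*(c - 3)) = c^2 - 11*c + 24
(2) = q
(3) = k
(4) = 1
(5) = r^2 - r - 2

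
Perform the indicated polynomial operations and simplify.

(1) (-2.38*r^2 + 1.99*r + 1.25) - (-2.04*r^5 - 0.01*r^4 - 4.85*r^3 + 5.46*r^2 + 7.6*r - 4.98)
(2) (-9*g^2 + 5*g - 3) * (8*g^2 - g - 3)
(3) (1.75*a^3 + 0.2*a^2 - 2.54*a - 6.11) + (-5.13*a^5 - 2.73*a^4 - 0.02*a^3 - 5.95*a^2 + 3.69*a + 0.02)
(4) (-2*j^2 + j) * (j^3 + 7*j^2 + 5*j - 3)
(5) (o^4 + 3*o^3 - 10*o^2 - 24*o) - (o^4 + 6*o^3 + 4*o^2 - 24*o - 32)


(1) = 2.04*r^5 + 0.01*r^4 + 4.85*r^3 - 7.84*r^2 - 5.61*r + 6.23
(2) = -72*g^4 + 49*g^3 - 2*g^2 - 12*g + 9
(3) = -5.13*a^5 - 2.73*a^4 + 1.73*a^3 - 5.75*a^2 + 1.15*a - 6.09
(4) = -2*j^5 - 13*j^4 - 3*j^3 + 11*j^2 - 3*j
(5) = -3*o^3 - 14*o^2 + 32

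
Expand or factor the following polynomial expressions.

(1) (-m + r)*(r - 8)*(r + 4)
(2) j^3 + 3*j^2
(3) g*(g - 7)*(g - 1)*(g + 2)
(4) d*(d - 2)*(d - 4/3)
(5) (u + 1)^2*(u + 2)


(1) = -m*r^2 + 4*m*r + 32*m + r^3 - 4*r^2 - 32*r
(2) = j^2*(j + 3)
(3) = g^4 - 6*g^3 - 9*g^2 + 14*g
(4) = d^3 - 10*d^2/3 + 8*d/3
(5) = u^3 + 4*u^2 + 5*u + 2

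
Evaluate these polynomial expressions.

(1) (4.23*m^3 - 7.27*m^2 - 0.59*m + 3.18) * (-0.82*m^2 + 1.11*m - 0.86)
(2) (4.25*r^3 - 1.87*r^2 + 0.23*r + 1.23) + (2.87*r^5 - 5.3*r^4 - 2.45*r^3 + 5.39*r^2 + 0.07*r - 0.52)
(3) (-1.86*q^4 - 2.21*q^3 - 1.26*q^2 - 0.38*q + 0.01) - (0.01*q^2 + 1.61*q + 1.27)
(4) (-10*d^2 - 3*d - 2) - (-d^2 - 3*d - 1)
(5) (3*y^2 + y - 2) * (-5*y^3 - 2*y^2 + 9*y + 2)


(1) = -3.4686*m^5 + 10.6567*m^4 - 11.2237*m^3 + 2.9897*m^2 + 4.0372*m - 2.7348
(2) = 2.87*r^5 - 5.3*r^4 + 1.8*r^3 + 3.52*r^2 + 0.3*r + 0.71
(3) = -1.86*q^4 - 2.21*q^3 - 1.27*q^2 - 1.99*q - 1.26
(4) = -9*d^2 - 1
(5) = -15*y^5 - 11*y^4 + 35*y^3 + 19*y^2 - 16*y - 4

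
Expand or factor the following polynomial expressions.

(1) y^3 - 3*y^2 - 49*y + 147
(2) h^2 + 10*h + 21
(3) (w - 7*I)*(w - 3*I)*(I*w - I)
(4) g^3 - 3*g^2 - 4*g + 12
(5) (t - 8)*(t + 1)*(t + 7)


(1) = (y - 7)*(y - 3)*(y + 7)
(2) = (h + 3)*(h + 7)
(3) = I*w^3 + 10*w^2 - I*w^2 - 10*w - 21*I*w + 21*I
(4) = (g - 3)*(g - 2)*(g + 2)
(5) = t^3 - 57*t - 56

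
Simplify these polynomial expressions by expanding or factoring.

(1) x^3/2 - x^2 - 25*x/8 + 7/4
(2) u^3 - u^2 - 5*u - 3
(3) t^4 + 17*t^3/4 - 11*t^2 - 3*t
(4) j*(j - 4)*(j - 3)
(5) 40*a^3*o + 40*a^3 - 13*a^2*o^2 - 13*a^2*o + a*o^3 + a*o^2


(1) = (x/2 + 1)*(x - 7/2)*(x - 1/2)
(2) = (u - 3)*(u + 1)^2
(3) = t*(t - 2)*(t + 1/4)*(t + 6)
(4) = j^3 - 7*j^2 + 12*j
(5) = (-8*a + o)*(-5*a + o)*(a*o + a)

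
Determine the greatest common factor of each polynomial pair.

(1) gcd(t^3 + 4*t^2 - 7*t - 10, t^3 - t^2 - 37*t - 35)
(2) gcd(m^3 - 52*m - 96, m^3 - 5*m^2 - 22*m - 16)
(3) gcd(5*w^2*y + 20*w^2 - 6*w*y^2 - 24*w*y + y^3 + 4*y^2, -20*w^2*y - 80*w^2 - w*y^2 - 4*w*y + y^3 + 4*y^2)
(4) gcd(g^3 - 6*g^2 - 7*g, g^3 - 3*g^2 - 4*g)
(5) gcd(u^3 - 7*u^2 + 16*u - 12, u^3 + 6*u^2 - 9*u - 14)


(1) = t^2 + 6*t + 5
(2) = m^2 - 6*m - 16
(3) = -5*w*y - 20*w + y^2 + 4*y
(4) = gcd(g*(g - 7)*(g + 1), g*(g - 4)*(g + 1)) = g^2 + g
(5) = u - 2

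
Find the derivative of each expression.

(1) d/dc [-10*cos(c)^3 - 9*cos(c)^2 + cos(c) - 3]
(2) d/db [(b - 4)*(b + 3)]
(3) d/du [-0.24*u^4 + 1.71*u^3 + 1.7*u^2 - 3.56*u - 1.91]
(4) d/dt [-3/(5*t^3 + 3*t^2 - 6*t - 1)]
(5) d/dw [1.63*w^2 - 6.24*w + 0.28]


(1) = (30*cos(c)^2 + 18*cos(c) - 1)*sin(c)
(2) = 2*b - 1
(3) = -0.96*u^3 + 5.13*u^2 + 3.4*u - 3.56
(4) = 9*(5*t^2 + 2*t - 2)/(5*t^3 + 3*t^2 - 6*t - 1)^2
(5) = 3.26*w - 6.24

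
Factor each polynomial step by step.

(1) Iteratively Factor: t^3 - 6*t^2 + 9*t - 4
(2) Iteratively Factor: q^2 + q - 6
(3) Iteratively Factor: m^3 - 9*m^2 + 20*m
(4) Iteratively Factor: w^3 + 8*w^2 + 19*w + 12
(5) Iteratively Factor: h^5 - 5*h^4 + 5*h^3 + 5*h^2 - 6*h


(1) = (t - 1)*(t^2 - 5*t + 4) = (t - 4)*(t - 1)*(t - 1)
(2) = (q + 3)*(q - 2)
(3) = (m - 5)*(m^2 - 4*m) = (m - 5)*(m - 4)*(m)
(4) = (w + 1)*(w^2 + 7*w + 12) = (w + 1)*(w + 3)*(w + 4)
(5) = (h - 2)*(h^4 - 3*h^3 - h^2 + 3*h) = h*(h - 2)*(h^3 - 3*h^2 - h + 3) = h*(h - 2)*(h + 1)*(h^2 - 4*h + 3) = h*(h - 2)*(h - 1)*(h + 1)*(h - 3)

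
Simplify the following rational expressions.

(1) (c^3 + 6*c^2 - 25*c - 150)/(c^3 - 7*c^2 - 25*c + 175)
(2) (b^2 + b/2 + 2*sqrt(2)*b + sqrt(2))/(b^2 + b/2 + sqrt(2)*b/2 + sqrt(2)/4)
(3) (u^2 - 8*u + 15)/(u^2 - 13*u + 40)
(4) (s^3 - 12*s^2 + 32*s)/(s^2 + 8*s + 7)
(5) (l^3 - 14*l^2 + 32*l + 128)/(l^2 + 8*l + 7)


(1) = (c + 6)/(c - 7)
(2) = (8*b + 16*sqrt(2))/(8*b + 4*sqrt(2))
(3) = (u - 3)/(u - 8)
(4) = (s^3 - 12*s^2 + 32*s)/(s^2 + 8*s + 7)
(5) = (l^3 - 14*l^2 + 32*l + 128)/(l^2 + 8*l + 7)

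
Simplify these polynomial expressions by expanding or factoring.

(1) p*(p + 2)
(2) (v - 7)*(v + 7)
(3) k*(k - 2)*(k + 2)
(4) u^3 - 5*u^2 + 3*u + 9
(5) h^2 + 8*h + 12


(1) = p^2 + 2*p
(2) = v^2 - 49
(3) = k^3 - 4*k
(4) = (u - 3)^2*(u + 1)
(5) = (h + 2)*(h + 6)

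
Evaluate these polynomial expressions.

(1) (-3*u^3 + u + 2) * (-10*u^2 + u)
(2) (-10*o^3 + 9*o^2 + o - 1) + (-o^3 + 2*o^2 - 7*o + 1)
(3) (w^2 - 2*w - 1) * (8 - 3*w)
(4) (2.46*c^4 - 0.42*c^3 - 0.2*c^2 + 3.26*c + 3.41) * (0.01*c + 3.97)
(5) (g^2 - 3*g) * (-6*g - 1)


(1) = 30*u^5 - 3*u^4 - 10*u^3 - 19*u^2 + 2*u
(2) = -11*o^3 + 11*o^2 - 6*o
(3) = -3*w^3 + 14*w^2 - 13*w - 8
(4) = 0.0246*c^5 + 9.762*c^4 - 1.6694*c^3 - 0.7614*c^2 + 12.9763*c + 13.5377
(5) = -6*g^3 + 17*g^2 + 3*g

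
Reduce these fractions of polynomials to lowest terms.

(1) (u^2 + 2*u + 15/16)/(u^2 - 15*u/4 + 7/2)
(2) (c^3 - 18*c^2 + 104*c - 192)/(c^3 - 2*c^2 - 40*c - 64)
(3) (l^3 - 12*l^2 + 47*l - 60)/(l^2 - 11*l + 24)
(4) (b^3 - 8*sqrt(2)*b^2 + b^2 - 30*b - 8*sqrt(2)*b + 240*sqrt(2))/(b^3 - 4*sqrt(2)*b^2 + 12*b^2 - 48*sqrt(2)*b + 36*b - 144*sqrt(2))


(1) = (16*u^2 + 32*u + 15)/(16*u^2 - 60*u + 56)
(2) = (c^2 - 10*c + 24)/(c^2 + 6*c + 8)
(3) = (l^2 - 9*l + 20)/(l - 8)
(4) = (b^2 + b*(-8*sqrt(2) - 5) + 40*sqrt(2))/(b^2 + b*(6 - 4*sqrt(2)) - 24*sqrt(2))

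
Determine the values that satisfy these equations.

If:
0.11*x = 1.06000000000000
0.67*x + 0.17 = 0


Then:
No Solution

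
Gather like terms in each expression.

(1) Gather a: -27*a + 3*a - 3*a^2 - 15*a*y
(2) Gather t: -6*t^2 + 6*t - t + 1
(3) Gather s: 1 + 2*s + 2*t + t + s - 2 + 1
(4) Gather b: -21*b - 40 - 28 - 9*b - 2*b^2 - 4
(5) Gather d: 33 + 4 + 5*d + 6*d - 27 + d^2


(1) = -3*a^2 + a*(-15*y - 24)
(2) = -6*t^2 + 5*t + 1
(3) = 3*s + 3*t
(4) = -2*b^2 - 30*b - 72
(5) = d^2 + 11*d + 10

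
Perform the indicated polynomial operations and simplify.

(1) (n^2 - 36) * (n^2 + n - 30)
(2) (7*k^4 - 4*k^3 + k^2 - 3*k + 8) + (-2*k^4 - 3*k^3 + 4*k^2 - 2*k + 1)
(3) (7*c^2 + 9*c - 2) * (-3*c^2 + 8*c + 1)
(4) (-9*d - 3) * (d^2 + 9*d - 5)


(1) = n^4 + n^3 - 66*n^2 - 36*n + 1080
(2) = 5*k^4 - 7*k^3 + 5*k^2 - 5*k + 9
(3) = -21*c^4 + 29*c^3 + 85*c^2 - 7*c - 2
(4) = -9*d^3 - 84*d^2 + 18*d + 15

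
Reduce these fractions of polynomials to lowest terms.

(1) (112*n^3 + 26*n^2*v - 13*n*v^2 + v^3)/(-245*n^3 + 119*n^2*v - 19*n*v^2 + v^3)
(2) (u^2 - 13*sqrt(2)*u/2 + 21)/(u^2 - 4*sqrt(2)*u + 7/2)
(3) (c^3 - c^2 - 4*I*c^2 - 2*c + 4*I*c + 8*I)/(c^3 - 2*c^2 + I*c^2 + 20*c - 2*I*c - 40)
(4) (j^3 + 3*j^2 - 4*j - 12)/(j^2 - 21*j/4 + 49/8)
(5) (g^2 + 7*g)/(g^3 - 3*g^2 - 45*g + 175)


(1) = (-16*n^2 - 6*n*v + v^2)/(35*n^2 - 12*n*v + v^2)
(2) = (4*u - 12*sqrt(2))/(4*u - 2*sqrt(2))
(3) = (c + 1)/(c + 5*I)
(4) = (8*j^3 + 24*j^2 - 32*j - 96)/(8*j^2 - 42*j + 49)
(5) = g/(g^2 - 10*g + 25)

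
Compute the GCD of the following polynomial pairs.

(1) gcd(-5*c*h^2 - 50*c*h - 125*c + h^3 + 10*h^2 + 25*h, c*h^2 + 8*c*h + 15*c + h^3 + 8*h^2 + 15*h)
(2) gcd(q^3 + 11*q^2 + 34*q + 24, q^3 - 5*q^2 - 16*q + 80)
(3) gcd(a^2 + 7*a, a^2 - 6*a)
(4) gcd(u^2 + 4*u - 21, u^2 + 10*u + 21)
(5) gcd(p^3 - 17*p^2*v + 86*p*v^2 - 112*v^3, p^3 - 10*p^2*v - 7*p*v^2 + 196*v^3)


(1) = h + 5
(2) = gcd((q + 1)*(q + 4)*(q + 6), (q - 5)*(q - 4)*(q + 4)) = q + 4
(3) = gcd(a*(a + 7), a*(a - 6)) = a
(4) = u + 7
(5) = p - 7*v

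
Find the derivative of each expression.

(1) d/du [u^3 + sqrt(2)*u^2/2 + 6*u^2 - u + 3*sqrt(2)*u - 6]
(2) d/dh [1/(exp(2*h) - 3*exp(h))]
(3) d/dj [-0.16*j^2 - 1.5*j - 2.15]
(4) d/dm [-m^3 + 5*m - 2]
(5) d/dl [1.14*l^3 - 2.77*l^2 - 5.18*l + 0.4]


(1) = 3*u^2 + sqrt(2)*u + 12*u - 1 + 3*sqrt(2)
(2) = (3 - 2*exp(h))*exp(-h)/(exp(h) - 3)^2
(3) = -0.32*j - 1.5
(4) = 5 - 3*m^2
(5) = 3.42*l^2 - 5.54*l - 5.18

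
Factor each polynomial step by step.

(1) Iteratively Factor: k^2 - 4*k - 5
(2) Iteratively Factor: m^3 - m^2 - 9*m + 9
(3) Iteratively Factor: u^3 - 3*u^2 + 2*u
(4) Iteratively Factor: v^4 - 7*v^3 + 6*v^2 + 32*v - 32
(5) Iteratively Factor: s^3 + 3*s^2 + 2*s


(1) = (k - 5)*(k + 1)
(2) = (m - 1)*(m^2 - 9) = (m - 3)*(m - 1)*(m + 3)
(3) = (u - 1)*(u^2 - 2*u) = u*(u - 1)*(u - 2)
(4) = (v - 1)*(v^3 - 6*v^2 + 32) = (v - 4)*(v - 1)*(v^2 - 2*v - 8) = (v - 4)^2*(v - 1)*(v + 2)
(5) = (s)*(s^2 + 3*s + 2) = s*(s + 2)*(s + 1)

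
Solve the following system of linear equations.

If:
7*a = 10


Then:
a = 10/7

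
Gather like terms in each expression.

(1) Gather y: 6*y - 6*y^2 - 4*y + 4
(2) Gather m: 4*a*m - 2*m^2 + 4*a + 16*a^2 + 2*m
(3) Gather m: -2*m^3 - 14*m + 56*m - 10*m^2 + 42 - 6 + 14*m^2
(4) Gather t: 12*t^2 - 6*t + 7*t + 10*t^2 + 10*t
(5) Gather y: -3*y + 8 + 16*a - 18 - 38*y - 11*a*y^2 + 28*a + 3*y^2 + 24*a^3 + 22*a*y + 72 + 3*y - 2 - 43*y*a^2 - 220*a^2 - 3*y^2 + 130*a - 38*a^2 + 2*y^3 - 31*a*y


(1) = -6*y^2 + 2*y + 4
(2) = 16*a^2 + 4*a - 2*m^2 + m*(4*a + 2)
(3) = -2*m^3 + 4*m^2 + 42*m + 36
(4) = 22*t^2 + 11*t
(5) = 24*a^3 - 258*a^2 - 11*a*y^2 + 174*a + 2*y^3 + y*(-43*a^2 - 9*a - 38) + 60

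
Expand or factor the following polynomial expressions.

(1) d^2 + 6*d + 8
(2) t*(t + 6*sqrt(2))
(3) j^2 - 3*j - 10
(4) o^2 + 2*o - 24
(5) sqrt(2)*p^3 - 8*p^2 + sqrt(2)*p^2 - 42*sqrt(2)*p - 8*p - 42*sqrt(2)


(1) = (d + 2)*(d + 4)
(2) = t^2 + 6*sqrt(2)*t
(3) = (j - 5)*(j + 2)
(4) = (o - 4)*(o + 6)
(5) = (p - 7*sqrt(2))*(p + 3*sqrt(2))*(sqrt(2)*p + sqrt(2))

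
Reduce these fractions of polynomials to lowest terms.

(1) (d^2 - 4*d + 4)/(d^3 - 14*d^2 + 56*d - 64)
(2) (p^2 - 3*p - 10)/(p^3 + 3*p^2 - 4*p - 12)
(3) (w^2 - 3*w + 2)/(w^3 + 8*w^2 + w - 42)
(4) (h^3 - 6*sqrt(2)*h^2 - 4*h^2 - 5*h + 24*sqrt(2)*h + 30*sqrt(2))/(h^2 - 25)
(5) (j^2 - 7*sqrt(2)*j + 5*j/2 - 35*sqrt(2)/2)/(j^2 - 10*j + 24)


(1) = (d - 2)/(d^2 - 12*d + 32)
(2) = (p - 5)/(p^2 + p - 6)
(3) = (w - 1)/(w^2 + 10*w + 21)
(4) = (h^2 + h*(1 - 6*sqrt(2)) - 6*sqrt(2))/(h + 5)
(5) = (2*j^2 + j*(5 - 14*sqrt(2)) - 35*sqrt(2))/(2*j^2 - 20*j + 48)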